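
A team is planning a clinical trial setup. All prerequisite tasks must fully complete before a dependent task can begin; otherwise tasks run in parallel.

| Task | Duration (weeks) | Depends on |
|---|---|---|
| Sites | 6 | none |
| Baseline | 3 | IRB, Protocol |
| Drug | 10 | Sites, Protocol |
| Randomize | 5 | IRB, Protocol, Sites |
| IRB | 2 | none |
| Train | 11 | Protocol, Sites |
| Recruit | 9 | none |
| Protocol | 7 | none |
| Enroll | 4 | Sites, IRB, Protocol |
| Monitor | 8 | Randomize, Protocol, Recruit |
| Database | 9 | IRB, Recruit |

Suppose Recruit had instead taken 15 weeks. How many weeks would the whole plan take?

24

Critical path before the change: Protocol→Randomize→Monitor = 7+5+8 = 20 giving 20 weeks.
Recruit is off the critical path — its longest chain is 18 weeks, giving 2 of slack.
New critical path: Recruit→Database = 15+9 = 24 ⇒ 24 weeks.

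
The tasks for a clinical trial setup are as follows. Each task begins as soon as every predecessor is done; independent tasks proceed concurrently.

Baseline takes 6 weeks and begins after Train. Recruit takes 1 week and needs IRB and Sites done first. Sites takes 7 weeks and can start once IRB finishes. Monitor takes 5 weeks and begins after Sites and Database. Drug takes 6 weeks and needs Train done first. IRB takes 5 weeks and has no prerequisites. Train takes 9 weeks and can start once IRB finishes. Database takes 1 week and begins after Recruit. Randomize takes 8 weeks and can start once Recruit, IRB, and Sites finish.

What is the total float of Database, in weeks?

The longest chain is IRB→Sites→Recruit→Randomize = 5+7+1+8 = 21; overall finish 21 weeks.
Longest path through Database: 19 weeks (earliest finish 14, latest finish 16).
So Database can slip 16 − 14 = 2 weeks.

2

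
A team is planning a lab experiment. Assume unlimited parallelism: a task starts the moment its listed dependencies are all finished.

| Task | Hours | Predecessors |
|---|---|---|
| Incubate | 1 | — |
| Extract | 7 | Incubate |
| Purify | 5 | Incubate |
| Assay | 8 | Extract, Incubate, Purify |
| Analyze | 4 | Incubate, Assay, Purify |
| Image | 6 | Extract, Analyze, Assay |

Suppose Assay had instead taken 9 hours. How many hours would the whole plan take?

As given, the longest chain is Incubate→Extract→Assay→Analyze→Image = 1+7+8+4+6 = 26, so the finish is 26 hours.
Assay is on the critical path; changing it to 9 makes that path 27 hours.
That remains the longest chain; total 27 hours.

27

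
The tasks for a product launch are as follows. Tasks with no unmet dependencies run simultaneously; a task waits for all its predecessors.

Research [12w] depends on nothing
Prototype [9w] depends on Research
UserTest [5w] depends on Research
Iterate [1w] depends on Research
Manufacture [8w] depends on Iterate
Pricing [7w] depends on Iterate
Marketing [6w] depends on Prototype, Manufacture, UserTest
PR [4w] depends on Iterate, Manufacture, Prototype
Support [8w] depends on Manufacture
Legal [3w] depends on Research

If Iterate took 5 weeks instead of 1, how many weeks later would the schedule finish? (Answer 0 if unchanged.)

4

As given, the longest chain is Research→Iterate→Manufacture→Support = 12+1+8+8 = 29, so the finish is 29 weeks.
Iterate is on the critical path; changing it to 5 makes that path 33 weeks.
That remains the longest chain; total 33 weeks.
Change in finish: 33 − 29 = +4 weeks.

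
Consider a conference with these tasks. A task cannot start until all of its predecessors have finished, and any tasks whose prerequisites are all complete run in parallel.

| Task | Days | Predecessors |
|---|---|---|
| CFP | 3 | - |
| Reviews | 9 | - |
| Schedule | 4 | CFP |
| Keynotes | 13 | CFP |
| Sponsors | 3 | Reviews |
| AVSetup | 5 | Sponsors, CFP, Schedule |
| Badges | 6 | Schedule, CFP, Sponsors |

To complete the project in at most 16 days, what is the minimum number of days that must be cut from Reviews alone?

2

Current finish: 18 days; target: 16.
Reviews is on every critical path, so each day cut from Reviews cuts the finish by one (this holds down to a finish of 16).
Need 18 − 16 = 2 days off Reviews → Reviews becomes 7 days, finish becomes 16.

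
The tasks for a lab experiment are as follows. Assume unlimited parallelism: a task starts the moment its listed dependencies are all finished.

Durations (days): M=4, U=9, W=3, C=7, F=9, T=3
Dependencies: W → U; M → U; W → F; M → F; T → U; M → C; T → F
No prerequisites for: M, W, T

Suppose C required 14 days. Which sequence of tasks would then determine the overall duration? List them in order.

M, C

Actual critical path: M→F = 4+9 = 13 ⇒ 13 days.
The longest path through C is only 11 days, so C has float 2.
Now M→C = 4+14 = 18 is longest, so the finish becomes 18 days.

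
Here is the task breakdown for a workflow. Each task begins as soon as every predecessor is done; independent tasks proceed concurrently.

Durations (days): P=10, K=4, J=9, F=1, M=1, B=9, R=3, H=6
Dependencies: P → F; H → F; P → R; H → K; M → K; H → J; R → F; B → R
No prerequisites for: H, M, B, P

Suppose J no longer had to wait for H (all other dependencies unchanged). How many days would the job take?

Before: longest chain H→J = 6+9 = 15, finish 15.
Without H→J, J's earliest start moves from 6 to 0.
New critical path: P→R→F = 10+3+1 = 14 ⇒ 14 days.

14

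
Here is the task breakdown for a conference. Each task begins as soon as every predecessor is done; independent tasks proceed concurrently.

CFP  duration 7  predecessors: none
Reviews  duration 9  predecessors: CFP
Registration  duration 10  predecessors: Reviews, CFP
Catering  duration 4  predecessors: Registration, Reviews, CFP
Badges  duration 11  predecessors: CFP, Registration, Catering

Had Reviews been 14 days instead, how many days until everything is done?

Actual critical path: CFP→Reviews→Registration→Catering→Badges = 7+9+10+4+11 = 41 ⇒ 41 days.
Since Reviews is critical, the +5 change carries straight to that chain (now 46 days).
No other chain overtakes it, so the finish is 46 days.

46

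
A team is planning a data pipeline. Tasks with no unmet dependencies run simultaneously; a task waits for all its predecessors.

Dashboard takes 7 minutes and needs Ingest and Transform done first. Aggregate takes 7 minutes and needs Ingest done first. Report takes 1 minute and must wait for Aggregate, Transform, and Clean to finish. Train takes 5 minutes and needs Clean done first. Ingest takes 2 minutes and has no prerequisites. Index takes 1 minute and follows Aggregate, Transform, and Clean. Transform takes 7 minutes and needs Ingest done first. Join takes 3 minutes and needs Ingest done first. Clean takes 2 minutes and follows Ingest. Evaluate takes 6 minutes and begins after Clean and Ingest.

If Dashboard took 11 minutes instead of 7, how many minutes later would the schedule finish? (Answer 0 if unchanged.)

Actual critical path: Ingest→Transform→Dashboard = 2+7+7 = 16 ⇒ 16 minutes.
Dashboard is on the critical path; changing it to 11 makes that path 20 minutes.
The critical path is still Ingest→Transform→Dashboard; finish is now 20 minutes.
Change in finish: 20 − 16 = +4 minutes.

4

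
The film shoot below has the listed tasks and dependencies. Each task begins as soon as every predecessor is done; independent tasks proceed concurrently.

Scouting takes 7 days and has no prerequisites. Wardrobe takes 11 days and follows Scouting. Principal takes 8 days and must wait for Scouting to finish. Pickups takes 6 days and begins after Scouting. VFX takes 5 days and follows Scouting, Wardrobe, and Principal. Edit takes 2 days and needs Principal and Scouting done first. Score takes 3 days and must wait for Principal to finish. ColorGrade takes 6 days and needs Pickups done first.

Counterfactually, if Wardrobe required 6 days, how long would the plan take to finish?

As given, the longest chain is Scouting→Wardrobe→VFX = 7+11+5 = 23, so the finish is 23 days.
Wardrobe lies on that path, so at 6 days the path becomes 18 days.
New critical path: Scouting→Principal→VFX = 7+8+5 = 20 ⇒ 20 days.

20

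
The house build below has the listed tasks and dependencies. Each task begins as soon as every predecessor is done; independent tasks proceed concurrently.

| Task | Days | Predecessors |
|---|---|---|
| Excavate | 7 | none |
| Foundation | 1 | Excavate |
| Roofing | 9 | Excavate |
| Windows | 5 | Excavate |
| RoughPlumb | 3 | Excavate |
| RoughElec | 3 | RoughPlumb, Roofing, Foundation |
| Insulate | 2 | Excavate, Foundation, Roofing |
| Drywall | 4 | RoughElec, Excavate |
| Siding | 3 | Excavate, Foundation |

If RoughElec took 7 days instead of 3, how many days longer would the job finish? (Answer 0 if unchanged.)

Baseline: Excavate→Roofing→RoughElec→Drywall = 7+9+3+4 = 23 → 23 days.
RoughElec is on the critical path; changing it to 7 makes that path 27 days.
No other chain overtakes it, so the finish is 27 days.
Change in finish: 27 − 23 = +4 days.

4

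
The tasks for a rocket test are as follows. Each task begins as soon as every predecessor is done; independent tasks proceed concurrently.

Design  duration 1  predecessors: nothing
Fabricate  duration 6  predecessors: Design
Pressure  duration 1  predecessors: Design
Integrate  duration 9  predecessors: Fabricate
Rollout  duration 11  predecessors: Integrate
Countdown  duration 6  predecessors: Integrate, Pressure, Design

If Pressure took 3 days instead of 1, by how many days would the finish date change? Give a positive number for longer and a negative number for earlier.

0

The binding path is Design→Fabricate→Integrate→Rollout = 1+6+9+11 = 27; finish at 27 days.
Pressure is off the critical path — its longest chain is 8 days, giving 19 of slack.
That remains the longest chain; total 27 days.
Change in finish: 27 − 27 = +0 days.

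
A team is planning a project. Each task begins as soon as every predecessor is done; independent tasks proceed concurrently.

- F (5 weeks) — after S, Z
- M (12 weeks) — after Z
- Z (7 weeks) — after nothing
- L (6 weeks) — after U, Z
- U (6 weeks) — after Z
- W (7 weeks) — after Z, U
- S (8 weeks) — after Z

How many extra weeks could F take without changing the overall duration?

0

Z→U→W = 7+6+7 = 20 sets the makespan at 20 weeks.
The longest chain containing F totals 20 weeks.
Slack of F = 15 − 15 = 0 weeks.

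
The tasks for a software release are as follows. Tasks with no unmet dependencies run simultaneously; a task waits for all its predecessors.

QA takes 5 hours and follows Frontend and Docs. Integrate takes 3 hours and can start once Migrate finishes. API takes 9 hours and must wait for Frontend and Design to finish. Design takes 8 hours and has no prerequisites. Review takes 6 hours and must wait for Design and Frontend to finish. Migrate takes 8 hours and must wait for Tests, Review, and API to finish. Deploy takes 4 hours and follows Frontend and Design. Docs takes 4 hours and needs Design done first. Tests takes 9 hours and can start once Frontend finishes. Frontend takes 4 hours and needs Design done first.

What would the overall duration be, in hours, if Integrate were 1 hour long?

As given, the longest chain is Design→Frontend→API→Migrate→Integrate = 8+4+9+8+3 = 32, so the finish is 32 hours.
Integrate is on the critical path; changing it to 1 makes that path 30 hours.
No other chain overtakes it, so the finish is 30 hours.

30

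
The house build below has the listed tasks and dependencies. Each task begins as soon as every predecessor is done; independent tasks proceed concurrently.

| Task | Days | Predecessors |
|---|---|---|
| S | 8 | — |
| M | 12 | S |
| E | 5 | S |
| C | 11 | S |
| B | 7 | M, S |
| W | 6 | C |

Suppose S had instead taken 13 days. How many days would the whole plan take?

Actual critical path: S→M→B = 8+12+7 = 27 ⇒ 27 days.
S lies on that path, so at 13 days the path becomes 32 days.
That remains the longest chain; total 32 days.

32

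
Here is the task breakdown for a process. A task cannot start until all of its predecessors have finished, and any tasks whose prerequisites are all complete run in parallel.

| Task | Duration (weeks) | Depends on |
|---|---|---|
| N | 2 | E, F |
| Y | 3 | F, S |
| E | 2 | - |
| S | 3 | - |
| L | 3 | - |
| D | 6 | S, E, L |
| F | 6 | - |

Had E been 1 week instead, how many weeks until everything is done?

The binding path is F→Y = 6+3 = 9; finish at 9 weeks.
The longest path through E is only 8 weeks, so E has float 1.
The critical path is still F→Y; finish is now 9 weeks.

9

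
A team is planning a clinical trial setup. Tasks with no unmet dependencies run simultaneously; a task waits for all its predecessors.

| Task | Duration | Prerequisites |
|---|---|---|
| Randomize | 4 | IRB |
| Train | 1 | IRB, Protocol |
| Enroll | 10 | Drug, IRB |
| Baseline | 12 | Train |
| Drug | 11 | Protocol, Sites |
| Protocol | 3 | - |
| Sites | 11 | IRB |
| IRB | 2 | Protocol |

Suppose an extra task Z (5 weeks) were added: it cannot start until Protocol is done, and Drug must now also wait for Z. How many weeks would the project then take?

37

Originally the project takes 37 weeks.
With Z inserted, Drug now waits for max(Protocol, Sites, Z).
New critical path: Protocol→IRB→Sites→Drug→Enroll = 3+2+11+11+10 = 37 ⇒ 37 weeks.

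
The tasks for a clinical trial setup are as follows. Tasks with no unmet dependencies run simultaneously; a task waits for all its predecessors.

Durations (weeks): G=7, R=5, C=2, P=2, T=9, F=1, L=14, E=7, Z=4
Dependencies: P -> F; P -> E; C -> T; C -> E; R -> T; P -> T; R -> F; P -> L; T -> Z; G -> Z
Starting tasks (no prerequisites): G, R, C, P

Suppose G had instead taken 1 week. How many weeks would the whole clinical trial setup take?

The binding path is R→T→Z = 5+9+4 = 18; finish at 18 weeks.
G is off the critical path — its longest chain is 11 weeks, giving 7 of slack.
The critical path is still R→T→Z; finish is now 18 weeks.

18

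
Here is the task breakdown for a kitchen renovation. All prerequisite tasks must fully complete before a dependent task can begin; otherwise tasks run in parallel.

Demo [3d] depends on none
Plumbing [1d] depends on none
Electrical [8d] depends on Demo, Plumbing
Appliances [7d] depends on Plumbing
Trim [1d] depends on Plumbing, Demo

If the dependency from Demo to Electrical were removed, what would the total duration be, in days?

9

Original critical path: Demo→Electrical = 3+8 = 11 ⇒ 11 days.
Without Demo→Electrical, Electrical's earliest start moves from 3 to 1.
After: Plumbing→Electrical = 1+8 = 9 → 9 days.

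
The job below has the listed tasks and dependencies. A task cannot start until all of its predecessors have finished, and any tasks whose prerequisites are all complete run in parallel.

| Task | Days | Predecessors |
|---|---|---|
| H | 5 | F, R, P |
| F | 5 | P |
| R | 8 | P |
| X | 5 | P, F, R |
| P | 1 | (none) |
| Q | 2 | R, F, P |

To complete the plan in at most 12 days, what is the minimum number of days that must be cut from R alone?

2

Current finish: 14 days; target: 12.
R is on every critical path, so each day cut from R cuts the finish by one (this holds down to a finish of 11).
Need 14 − 12 = 2 days off R → R becomes 6 days, finish becomes 12.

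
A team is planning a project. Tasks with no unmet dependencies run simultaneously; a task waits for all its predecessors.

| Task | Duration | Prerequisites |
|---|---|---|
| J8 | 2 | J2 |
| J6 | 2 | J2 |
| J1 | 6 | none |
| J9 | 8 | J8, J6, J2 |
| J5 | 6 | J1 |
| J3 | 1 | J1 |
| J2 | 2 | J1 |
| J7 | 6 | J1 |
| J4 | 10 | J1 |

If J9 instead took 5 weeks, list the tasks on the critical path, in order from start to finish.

Baseline: J1→J2→J6→J9 = 6+2+2+8 = 18 → 18 weeks.
Since J9 is critical, the -3 change carries straight to that chain (now 15 weeks).
Now J1→J4 = 6+10 = 16 is longest, so the finish becomes 16 weeks.

J1, J4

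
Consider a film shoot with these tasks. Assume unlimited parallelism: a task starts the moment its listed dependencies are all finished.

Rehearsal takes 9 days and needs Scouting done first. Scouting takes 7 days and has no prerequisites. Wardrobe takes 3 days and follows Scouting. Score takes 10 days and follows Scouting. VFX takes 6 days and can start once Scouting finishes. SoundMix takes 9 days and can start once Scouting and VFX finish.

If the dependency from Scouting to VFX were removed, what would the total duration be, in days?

17

Before: longest chain Scouting→VFX→SoundMix = 7+6+9 = 22, finish 22.
Without Scouting→VFX, VFX's earliest start moves from 7 to 0.
The longest chain is now Scouting→Score = 7+10 = 17, so the project takes 17 days.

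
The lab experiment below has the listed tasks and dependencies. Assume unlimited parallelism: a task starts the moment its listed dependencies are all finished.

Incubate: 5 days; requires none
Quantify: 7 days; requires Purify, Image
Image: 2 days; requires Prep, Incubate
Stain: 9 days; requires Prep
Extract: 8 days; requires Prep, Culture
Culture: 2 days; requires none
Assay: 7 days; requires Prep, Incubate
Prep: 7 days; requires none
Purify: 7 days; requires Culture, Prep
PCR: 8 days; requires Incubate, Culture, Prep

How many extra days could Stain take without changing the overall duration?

5

Prep→Purify→Quantify = 7+7+7 = 21 sets the makespan at 21 days.
Longest path through Stain: 16 days (earliest finish 16, latest finish 21).
Slack of Stain = 12 − 7 = 5 days.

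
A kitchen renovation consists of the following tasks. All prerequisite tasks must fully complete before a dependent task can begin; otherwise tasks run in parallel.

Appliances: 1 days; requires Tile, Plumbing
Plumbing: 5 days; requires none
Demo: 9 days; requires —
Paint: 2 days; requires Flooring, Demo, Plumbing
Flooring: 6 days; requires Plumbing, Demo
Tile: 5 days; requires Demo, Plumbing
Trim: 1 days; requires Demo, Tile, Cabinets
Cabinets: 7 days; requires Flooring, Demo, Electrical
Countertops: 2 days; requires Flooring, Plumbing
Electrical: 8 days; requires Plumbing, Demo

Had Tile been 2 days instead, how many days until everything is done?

Actual critical path: Demo→Electrical→Cabinets→Trim = 9+8+7+1 = 25 ⇒ 25 days.
Tile is off the critical path — its longest chain is 15 days, giving 10 of slack.
That remains the longest chain; total 25 days.

25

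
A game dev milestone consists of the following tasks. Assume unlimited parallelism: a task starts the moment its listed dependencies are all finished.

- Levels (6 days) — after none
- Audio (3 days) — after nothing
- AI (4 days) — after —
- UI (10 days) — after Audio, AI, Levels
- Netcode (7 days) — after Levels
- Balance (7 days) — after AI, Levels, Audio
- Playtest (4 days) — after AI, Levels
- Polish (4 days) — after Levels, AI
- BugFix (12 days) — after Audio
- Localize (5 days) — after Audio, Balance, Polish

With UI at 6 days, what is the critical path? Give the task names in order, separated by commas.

The binding path is Levels→Balance→Localize = 6+7+5 = 18; finish at 18 days.
The longest path through UI is only 16 days, so UI has float 2.
The critical path is still Levels→Balance→Localize; finish is now 18 days.

Levels, Balance, Localize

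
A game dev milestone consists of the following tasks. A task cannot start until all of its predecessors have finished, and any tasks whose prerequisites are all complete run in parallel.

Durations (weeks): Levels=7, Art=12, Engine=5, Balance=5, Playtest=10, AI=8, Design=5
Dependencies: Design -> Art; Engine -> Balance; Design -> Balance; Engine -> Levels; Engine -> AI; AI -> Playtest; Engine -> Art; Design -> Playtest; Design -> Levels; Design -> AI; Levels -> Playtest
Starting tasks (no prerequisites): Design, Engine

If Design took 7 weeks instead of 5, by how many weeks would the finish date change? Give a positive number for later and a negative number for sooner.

Actual critical path: Design→AI→Playtest = 5+8+10 = 23 ⇒ 23 weeks.
Design lies on that path, so at 7 weeks the path becomes 25 weeks.
No other chain overtakes it, so the finish is 25 weeks.
Change in finish: 25 − 23 = +2 weeks.

2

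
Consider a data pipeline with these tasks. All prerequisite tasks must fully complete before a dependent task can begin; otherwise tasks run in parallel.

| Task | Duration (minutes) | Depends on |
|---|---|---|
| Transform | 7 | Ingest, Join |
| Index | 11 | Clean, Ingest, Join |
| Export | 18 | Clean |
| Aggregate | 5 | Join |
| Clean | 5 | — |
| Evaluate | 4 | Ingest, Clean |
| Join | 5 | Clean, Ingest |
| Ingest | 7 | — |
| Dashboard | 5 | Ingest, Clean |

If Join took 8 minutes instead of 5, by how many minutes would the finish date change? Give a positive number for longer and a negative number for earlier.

3

Actual critical path: Ingest→Join→Index = 7+5+11 = 23 ⇒ 23 minutes.
Since Join is critical, the +3 change carries straight to that chain (now 26 minutes).
The critical path is still Ingest→Join→Index; finish is now 26 minutes.
Change in finish: 26 − 23 = +3 minutes.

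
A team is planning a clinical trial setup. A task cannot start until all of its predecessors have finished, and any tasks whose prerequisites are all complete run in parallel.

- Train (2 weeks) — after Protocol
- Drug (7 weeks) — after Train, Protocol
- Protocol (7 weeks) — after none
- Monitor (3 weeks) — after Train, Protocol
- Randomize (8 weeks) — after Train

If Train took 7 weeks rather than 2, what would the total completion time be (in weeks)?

As given, the longest chain is Protocol→Train→Randomize = 7+2+8 = 17, so the finish is 17 weeks.
Since Train is critical, the +5 change carries straight to that chain (now 22 weeks).
The critical path is still Protocol→Train→Randomize; finish is now 22 weeks.

22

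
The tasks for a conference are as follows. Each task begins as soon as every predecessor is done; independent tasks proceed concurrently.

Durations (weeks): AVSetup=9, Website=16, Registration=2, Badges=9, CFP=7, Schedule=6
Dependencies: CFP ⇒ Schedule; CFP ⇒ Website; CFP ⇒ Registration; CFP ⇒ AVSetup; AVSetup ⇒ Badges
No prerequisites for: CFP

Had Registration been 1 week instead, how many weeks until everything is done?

25

Actual critical path: CFP→AVSetup→Badges = 7+9+9 = 25 ⇒ 25 weeks.
Registration is off the critical path — its longest chain is 9 weeks, giving 16 of slack.
The critical path is still CFP→AVSetup→Badges; finish is now 25 weeks.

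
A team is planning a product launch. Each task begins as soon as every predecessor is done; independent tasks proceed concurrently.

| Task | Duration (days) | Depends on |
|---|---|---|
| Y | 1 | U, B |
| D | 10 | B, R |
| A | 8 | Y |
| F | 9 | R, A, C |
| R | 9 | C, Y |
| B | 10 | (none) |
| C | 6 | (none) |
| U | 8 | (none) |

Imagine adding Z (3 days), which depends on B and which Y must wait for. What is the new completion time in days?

33

Originally the product launch takes 30 days.
With Z inserted, Y now waits for max(U, B, Z).
New critical path: B→Z→Y→R→D = 10+3+1+9+10 = 33 ⇒ 33 days.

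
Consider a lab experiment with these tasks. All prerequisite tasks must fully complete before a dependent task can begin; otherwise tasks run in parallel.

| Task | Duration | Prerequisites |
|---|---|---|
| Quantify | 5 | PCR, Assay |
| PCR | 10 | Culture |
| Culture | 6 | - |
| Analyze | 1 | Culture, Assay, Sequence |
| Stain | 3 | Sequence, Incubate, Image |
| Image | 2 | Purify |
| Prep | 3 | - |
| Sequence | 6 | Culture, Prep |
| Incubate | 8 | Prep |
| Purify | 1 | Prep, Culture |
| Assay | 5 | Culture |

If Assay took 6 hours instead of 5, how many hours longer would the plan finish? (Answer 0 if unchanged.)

0

The binding path is Culture→PCR→Quantify = 6+10+5 = 21; finish at 21 hours.
Assay has 5 hours of float (longest path through it is 16).
No other chain overtakes it, so the finish is 21 hours.
Change in finish: 21 − 21 = +0 hours.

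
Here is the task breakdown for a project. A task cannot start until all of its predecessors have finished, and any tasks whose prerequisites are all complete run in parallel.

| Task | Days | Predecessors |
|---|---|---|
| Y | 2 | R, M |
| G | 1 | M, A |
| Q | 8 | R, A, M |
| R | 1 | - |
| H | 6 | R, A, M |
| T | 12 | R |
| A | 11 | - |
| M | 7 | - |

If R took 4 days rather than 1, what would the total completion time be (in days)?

19

Critical path before the change: A→Q = 11+8 = 19 giving 19 days.
R has 6 days of float (longest path through it is 13).
That remains the longest chain; total 19 days.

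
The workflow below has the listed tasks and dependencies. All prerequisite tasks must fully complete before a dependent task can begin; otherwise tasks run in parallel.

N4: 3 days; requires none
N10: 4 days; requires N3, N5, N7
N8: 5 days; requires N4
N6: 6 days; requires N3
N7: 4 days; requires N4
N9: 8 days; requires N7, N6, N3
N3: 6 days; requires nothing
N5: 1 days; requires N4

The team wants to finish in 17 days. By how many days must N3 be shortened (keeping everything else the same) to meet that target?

Current finish: 20 days; target: 17.
N3 is on every critical path, so each day cut from N3 cuts the finish by one (this holds down to a finish of 15).
Need 20 − 17 = 3 days off N3 → N3 becomes 3 days, finish becomes 17.

3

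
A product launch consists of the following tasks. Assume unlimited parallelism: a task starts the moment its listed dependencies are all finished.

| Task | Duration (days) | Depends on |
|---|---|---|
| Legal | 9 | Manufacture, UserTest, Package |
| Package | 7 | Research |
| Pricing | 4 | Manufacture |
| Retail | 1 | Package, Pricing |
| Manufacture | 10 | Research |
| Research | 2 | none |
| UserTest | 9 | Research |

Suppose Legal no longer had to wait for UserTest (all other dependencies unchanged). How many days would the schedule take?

21

Original critical path: Research→Manufacture→Legal = 2+10+9 = 21 ⇒ 21 days.
Dropping UserTest→Legal doesn't change Legal's earliest start (12); another predecessor still binds.
After: Research→Manufacture→Legal = 2+10+9 = 21 → 21 days.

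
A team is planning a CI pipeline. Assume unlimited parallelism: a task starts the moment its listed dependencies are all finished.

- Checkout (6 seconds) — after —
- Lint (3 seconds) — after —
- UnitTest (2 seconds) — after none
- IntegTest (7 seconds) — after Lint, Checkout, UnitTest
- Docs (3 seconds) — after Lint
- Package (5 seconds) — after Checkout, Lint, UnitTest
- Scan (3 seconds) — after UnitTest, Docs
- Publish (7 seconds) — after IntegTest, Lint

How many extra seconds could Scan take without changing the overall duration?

Critical path: Checkout→IntegTest→Publish = 6+7+7 = 20, so the finish is 20 seconds.
Scan finishes as early as 9 and must finish by 20.
Slack of Scan = 17 − 6 = 11 seconds.

11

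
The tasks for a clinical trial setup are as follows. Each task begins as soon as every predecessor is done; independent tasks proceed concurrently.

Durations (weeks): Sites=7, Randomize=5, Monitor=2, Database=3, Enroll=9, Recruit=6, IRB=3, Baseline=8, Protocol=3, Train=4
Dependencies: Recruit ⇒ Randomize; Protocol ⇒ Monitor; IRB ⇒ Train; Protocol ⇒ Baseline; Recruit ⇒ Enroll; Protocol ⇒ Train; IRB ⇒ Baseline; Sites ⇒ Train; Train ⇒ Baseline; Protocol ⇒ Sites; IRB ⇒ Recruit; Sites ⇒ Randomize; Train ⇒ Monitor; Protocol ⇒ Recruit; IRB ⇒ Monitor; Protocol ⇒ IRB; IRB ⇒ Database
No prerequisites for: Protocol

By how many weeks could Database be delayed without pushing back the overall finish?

Protocol→Sites→Train→Baseline = 3+7+4+8 = 22 sets the makespan at 22 weeks.
Database finishes as early as 9 and must finish by 22.
Slack of Database = 19 − 6 = 13 weeks.

13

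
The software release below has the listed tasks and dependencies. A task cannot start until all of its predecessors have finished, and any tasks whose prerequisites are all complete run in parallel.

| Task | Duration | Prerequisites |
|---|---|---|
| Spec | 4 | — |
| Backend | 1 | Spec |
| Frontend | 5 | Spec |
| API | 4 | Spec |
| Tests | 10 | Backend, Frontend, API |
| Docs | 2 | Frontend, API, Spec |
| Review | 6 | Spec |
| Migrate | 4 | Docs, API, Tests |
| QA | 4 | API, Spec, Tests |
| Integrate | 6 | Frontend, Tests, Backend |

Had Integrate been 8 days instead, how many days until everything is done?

Critical path before the change: Spec→Frontend→Tests→Integrate = 4+5+10+6 = 25 giving 25 days.
Integrate lies on that path, so at 8 days the path becomes 27 days.
No other chain overtakes it, so the finish is 27 days.

27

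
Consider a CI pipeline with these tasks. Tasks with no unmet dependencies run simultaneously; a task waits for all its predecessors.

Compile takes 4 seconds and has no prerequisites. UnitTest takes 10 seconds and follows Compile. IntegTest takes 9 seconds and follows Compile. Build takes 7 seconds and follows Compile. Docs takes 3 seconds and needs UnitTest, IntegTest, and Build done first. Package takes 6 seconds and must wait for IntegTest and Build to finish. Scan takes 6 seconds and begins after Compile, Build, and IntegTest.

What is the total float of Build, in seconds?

2

The longest chain is Compile→IntegTest→Package = 4+9+6 = 19; overall finish 19 seconds.
Build finishes as early as 11 and must finish by 13.
Slack of Build = 6 − 4 = 2 seconds.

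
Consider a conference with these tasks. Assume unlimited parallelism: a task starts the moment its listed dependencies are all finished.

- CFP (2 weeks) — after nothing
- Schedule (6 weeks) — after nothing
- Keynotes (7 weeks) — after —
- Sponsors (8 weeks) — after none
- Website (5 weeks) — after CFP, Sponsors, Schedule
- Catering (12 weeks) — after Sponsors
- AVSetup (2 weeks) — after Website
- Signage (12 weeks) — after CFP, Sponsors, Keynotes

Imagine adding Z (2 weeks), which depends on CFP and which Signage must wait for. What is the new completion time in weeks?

20

Originally the project takes 20 weeks.
With Z inserted, Signage now waits for max(CFP, Sponsors, Keynotes, Z).
New critical path: Sponsors→Catering = 8+12 = 20 ⇒ 20 weeks.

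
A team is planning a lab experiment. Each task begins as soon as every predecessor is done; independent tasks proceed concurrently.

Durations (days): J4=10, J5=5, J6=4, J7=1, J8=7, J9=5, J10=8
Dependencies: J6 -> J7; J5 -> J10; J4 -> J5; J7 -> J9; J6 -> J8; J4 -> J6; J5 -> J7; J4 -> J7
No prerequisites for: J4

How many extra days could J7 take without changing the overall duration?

2

J4→J5→J10 = 10+5+8 = 23 sets the makespan at 23 days.
The longest chain containing J7 totals 21 days.
So J7 can slip 18 − 16 = 2 days.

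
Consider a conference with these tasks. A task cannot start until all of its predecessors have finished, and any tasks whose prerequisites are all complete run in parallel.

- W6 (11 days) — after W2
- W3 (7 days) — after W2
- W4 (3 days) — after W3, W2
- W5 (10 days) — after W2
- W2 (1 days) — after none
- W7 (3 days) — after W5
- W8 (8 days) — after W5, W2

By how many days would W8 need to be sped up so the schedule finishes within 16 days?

Current finish: 19 days; target: 16.
W8 is on every critical path, so each day cut from W8 cuts the finish by one (this holds down to a finish of 14).
Need 19 − 16 = 3 days off W8 → W8 becomes 5 days, finish becomes 16.

3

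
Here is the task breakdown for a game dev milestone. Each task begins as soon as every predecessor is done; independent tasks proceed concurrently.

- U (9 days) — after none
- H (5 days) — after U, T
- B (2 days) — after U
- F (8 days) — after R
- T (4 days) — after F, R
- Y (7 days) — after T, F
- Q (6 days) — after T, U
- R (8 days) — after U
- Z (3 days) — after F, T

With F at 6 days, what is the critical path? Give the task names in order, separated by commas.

U, R, F, T, Y

The binding path is U→R→F→T→Y = 9+8+8+4+7 = 36; finish at 36 days.
F is on the critical path; changing it to 6 makes that path 34 days.
No other chain overtakes it, so the finish is 34 days.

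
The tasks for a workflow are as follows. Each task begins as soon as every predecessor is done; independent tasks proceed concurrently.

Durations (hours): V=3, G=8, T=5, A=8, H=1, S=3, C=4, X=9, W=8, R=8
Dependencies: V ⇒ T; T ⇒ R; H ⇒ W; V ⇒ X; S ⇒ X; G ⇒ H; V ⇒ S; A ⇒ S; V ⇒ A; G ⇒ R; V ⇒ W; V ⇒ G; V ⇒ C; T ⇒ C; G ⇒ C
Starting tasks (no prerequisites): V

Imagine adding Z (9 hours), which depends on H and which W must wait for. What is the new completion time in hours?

Originally the workflow takes 23 hours.
With Z inserted, W now waits for max(V, H, Z).
New critical path: V→G→H→Z→W = 3+8+1+9+8 = 29 ⇒ 29 hours.

29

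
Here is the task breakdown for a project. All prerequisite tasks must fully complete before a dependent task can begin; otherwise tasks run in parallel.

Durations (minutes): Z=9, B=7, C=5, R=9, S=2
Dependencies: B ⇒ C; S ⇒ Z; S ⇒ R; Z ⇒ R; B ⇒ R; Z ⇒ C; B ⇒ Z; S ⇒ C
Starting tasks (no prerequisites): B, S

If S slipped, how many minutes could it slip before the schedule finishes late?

5

B→Z→R = 7+9+9 = 25 sets the makespan at 25 minutes.
The longest chain containing S totals 20 minutes.
Float = 25 − 20 = 5.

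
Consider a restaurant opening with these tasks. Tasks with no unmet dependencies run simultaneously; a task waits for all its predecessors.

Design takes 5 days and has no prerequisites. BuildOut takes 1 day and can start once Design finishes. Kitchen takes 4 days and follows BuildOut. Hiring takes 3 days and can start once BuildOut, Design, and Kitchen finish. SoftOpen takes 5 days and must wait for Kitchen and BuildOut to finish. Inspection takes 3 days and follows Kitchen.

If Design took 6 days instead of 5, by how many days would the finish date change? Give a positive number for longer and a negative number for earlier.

1

Baseline: Design→BuildOut→Kitchen→SoftOpen = 5+1+4+5 = 15 → 15 days.
Design lies on that path, so at 6 days the path becomes 16 days.
That remains the longest chain; total 16 days.
Change in finish: 16 − 15 = +1 days.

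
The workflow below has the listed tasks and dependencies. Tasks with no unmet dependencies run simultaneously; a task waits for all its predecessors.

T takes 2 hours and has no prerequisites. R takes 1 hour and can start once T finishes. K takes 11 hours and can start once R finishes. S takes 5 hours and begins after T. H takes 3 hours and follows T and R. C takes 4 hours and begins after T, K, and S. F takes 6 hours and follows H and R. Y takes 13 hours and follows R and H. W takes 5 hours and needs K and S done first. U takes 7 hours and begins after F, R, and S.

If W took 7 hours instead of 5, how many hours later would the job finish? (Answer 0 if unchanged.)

2

Critical path before the change: T→R→K→W = 2+1+11+5 = 19 giving 19 hours.
Since W is critical, the +2 change carries straight to that chain (now 21 hours).
That remains the longest chain; total 21 hours.
Change in finish: 21 − 19 = +2 hours.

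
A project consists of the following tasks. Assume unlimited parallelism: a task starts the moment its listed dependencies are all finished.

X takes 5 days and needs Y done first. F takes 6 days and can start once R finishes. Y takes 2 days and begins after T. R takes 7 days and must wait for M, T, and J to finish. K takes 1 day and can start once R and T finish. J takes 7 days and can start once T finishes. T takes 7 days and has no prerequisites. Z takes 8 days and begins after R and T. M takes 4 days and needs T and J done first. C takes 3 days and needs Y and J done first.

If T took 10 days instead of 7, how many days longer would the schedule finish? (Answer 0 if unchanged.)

3

Baseline: T→J→M→R→Z = 7+7+4+7+8 = 33 → 33 days.
Since T is critical, the +3 change carries straight to that chain (now 36 days).
No other chain overtakes it, so the finish is 36 days.
Change in finish: 36 − 33 = +3 days.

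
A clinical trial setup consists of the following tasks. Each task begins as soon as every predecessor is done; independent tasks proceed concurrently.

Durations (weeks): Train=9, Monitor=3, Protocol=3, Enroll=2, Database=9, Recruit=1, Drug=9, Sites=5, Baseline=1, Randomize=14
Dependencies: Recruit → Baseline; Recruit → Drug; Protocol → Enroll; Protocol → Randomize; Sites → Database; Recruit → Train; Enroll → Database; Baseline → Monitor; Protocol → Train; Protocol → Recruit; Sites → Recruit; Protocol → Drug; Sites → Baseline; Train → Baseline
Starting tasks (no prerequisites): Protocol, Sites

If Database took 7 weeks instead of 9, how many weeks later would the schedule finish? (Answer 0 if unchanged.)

The binding path is Sites→Recruit→Train→Baseline→Monitor = 5+1+9+1+3 = 19; finish at 19 weeks.
Database has 5 weeks of float (longest path through it is 14).
That remains the longest chain; total 19 weeks.
Change in finish: 19 − 19 = +0 weeks.

0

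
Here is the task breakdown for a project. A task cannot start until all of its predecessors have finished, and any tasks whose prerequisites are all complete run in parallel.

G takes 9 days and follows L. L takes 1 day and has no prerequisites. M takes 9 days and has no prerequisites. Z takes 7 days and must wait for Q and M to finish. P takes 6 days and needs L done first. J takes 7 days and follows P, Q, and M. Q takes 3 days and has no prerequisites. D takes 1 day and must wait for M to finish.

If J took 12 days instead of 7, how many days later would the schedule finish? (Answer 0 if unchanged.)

5

Critical path before the change: M→J = 9+7 = 16 giving 16 days.
Since J is critical, the +5 change carries straight to that chain (now 21 days).
That remains the longest chain; total 21 days.
Change in finish: 21 − 16 = +5 days.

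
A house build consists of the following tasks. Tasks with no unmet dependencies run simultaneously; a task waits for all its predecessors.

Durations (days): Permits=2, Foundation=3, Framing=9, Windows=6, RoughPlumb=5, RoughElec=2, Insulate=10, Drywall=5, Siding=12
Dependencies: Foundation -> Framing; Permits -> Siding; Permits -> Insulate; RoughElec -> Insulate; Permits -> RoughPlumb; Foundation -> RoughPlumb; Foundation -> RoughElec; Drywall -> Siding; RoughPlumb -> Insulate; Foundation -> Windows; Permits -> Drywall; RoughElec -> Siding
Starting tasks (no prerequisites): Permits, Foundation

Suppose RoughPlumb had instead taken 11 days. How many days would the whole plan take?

24

Baseline: Permits→Drywall→Siding = 2+5+12 = 19 → 19 days.
RoughPlumb is off the critical path — its longest chain is 18 days, giving 1 of slack.
The binding chain switches to Foundation→RoughPlumb→Insulate = 3+11+10 = 24; finish 24 days.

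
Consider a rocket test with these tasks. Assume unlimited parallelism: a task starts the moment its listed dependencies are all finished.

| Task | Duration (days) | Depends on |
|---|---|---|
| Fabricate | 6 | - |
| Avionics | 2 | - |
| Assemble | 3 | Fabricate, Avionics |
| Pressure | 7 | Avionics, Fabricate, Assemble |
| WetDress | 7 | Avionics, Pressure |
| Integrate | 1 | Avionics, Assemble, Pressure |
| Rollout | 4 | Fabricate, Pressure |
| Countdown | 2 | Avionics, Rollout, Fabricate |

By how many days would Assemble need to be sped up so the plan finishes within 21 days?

Current finish: 23 days; target: 21.
Assemble is on every critical path, so each day cut from Assemble cuts the finish by one (this holds down to a finish of 21).
Need 23 − 21 = 2 days off Assemble → Assemble becomes 1 day, finish becomes 21.

2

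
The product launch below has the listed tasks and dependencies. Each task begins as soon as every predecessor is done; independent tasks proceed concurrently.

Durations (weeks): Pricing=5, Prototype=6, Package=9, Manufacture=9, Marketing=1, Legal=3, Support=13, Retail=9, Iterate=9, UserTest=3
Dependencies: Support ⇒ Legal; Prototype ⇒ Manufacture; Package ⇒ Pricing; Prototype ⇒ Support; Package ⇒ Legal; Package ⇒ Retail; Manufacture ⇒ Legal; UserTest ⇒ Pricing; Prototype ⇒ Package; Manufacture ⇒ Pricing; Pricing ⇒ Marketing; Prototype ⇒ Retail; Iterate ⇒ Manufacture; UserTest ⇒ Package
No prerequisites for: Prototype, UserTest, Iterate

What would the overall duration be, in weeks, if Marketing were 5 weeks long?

28

As given, the longest chain is Iterate→Manufacture→Pricing→Marketing = 9+9+5+1 = 24, so the finish is 24 weeks.
Since Marketing is critical, the +4 change carries straight to that chain (now 28 weeks).
The critical path is still Iterate→Manufacture→Pricing→Marketing; finish is now 28 weeks.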